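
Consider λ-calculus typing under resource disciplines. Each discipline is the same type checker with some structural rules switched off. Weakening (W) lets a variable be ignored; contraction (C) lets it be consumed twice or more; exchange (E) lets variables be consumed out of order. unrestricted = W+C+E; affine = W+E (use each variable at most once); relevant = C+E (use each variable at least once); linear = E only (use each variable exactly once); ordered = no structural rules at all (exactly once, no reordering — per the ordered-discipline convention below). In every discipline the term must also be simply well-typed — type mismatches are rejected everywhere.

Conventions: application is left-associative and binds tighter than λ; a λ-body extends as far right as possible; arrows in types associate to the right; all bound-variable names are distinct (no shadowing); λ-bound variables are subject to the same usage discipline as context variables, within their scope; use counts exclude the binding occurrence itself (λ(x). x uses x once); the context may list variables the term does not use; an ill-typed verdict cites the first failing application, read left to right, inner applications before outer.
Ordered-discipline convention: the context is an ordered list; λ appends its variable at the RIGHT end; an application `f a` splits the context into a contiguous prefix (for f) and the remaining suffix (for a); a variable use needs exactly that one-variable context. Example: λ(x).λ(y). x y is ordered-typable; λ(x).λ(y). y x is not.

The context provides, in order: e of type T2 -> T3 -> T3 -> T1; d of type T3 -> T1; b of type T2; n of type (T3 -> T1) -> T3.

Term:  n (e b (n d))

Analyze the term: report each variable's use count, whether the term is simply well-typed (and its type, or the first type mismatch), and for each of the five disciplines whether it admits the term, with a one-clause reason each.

variable uses: e ×1; d ×1; b ×1; n ×2
uses in reading order: n, e, b, n, d
typing: well-typed — term : T3
ordered: ✗, n ×2 used more than once (contraction)
linear: ✗, n ×2 used more than once (contraction)
affine: ✗, n ×2 used more than once (contraction)
relevant: ✓, none of e, d, b, n goes unused
unrestricted: ✓, type-checks (T3) and nothing is barred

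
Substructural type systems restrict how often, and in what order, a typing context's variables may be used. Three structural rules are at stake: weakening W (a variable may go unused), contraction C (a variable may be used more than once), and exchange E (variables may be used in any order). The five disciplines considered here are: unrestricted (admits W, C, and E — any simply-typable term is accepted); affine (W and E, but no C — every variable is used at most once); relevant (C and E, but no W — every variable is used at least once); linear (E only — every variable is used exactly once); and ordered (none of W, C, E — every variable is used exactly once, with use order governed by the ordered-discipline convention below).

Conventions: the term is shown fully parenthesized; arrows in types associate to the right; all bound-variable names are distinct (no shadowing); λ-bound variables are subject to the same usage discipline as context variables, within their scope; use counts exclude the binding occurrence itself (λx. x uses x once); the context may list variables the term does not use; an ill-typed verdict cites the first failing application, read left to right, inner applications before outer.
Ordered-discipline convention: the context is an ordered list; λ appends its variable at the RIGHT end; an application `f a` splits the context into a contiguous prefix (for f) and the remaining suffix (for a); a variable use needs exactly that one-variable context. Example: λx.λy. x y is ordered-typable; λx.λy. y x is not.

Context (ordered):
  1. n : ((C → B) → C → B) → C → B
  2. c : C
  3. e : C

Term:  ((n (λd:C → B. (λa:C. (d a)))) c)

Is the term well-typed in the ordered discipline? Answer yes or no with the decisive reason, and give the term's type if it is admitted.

no — e left unused
counts: n: 1×, c: 1×, e: 0×, d [bound]: 1×, a [bound]: 1×
use order (left to right): n, d, a, c
typing: ✓ — B
per-discipline verdicts: ordered ✗; linear ✗; affine ✓; relevant ✗; unrestricted ✓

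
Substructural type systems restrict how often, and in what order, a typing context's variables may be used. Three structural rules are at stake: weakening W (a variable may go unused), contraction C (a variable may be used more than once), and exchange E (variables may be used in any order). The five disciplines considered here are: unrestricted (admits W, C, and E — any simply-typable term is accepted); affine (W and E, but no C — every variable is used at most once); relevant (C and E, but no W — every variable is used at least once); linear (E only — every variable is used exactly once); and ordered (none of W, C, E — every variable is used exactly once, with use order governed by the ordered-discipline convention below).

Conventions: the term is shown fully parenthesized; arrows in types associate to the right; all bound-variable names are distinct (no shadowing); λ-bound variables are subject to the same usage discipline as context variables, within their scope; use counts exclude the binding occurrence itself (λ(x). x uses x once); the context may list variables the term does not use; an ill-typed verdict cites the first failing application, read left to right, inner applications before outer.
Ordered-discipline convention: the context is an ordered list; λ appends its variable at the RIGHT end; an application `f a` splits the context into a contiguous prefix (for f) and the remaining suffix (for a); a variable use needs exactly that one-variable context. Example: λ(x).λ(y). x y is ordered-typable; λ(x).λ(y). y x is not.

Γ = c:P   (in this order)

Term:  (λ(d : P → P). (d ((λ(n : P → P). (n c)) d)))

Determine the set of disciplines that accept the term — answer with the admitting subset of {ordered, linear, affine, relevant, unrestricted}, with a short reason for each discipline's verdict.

admitting disciplines: relevant, unrestricted
variable uses: c=1; d (bound)=2; n (bound)=1
use order (left to right): d, n, c, d
typing: well-typed at (P → P) → P
ordered: ✗, repeated use of d ×2
linear: ✗, repeated use of d ×2
affine: ✗, repeated use of d ×2
relevant: ✓, none of c, d, n goes unused
unrestricted: ✓, well-typed at (P → P) → P; no restrictions here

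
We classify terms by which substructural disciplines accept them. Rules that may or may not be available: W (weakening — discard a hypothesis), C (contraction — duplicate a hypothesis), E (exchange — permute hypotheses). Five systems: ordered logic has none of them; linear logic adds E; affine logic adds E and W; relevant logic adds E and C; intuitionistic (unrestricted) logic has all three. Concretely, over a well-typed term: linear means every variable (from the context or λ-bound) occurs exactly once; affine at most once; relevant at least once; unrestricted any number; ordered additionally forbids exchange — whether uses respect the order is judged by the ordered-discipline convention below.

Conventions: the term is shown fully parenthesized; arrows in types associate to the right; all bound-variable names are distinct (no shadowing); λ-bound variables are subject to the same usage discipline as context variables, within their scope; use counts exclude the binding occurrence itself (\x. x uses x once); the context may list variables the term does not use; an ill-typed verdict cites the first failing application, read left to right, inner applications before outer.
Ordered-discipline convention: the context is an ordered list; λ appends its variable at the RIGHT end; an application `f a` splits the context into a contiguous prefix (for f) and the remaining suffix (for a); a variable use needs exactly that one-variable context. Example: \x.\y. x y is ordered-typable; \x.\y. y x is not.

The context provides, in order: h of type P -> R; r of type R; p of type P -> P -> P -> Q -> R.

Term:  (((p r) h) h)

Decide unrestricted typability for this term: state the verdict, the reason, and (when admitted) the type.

no — fails simple typing
counts: h: 2×, r: 1×, p: 1×
uses in reading order: p, r, h, h
typing: ill-typed: an argument R mismatches the expected P
per-discipline verdicts: ordered ✗; linear ✗; affine ✗; relevant ✗; unrestricted ✗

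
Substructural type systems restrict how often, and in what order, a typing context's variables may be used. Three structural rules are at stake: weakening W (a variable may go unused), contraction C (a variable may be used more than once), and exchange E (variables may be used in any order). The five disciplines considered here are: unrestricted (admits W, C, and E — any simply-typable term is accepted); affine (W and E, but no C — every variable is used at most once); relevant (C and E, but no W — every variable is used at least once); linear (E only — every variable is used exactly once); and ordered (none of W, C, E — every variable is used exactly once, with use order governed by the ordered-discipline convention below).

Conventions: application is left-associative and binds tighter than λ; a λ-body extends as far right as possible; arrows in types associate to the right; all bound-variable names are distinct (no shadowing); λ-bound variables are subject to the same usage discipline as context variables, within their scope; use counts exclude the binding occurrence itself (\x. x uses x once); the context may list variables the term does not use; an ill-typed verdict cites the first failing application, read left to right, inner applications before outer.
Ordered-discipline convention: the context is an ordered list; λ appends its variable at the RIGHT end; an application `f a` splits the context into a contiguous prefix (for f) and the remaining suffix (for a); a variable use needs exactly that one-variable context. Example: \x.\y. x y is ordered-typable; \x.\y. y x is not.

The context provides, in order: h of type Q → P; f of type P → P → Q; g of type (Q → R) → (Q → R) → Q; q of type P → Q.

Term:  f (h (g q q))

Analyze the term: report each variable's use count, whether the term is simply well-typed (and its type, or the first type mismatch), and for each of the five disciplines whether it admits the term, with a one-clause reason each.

usage: h: 1×; f: 1×; g: 1×; q: 2×
use order (left to right): f, h, g, q, q
typing: ill-typed: argument of type P → Q where Q → R is required
ordered: ✗, a type mismatch blocks all five
linear: ✗, the type mismatch rejects it
affine: ✗, not simply typable
relevant: ✗, fails simple typing
unrestricted: ✗, a type mismatch blocks all five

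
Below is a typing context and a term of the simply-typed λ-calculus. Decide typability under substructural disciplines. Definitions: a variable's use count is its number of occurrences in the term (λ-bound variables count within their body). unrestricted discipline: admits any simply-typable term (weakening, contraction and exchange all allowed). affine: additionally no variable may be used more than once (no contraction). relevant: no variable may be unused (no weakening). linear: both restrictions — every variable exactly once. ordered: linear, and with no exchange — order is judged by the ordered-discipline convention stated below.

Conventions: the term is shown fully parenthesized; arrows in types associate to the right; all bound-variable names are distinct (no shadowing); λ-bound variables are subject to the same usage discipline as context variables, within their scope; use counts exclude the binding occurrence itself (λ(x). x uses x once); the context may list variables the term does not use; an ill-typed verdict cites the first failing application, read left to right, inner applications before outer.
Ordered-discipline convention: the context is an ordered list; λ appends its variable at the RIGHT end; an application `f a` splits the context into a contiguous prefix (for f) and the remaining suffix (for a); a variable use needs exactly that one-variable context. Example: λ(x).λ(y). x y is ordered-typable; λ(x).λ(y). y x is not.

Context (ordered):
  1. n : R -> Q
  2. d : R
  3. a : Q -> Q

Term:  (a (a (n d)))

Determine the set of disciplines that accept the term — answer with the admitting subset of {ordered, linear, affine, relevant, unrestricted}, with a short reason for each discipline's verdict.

admitted in: relevant, unrestricted
usage: n ×1; d ×1; a ×2
left-to-right use order: a, a, n, d
typing: well-typed — term : Q
ordered ✗ (needs contraction — a ×2)
linear ✗ (needs contraction — a ×2)
affine ✗ (needs contraction — a ×2)
relevant ✓ (n, d, a: all used, weakening unneeded)
unrestricted ✓ (well-typed at Q; no restrictions here)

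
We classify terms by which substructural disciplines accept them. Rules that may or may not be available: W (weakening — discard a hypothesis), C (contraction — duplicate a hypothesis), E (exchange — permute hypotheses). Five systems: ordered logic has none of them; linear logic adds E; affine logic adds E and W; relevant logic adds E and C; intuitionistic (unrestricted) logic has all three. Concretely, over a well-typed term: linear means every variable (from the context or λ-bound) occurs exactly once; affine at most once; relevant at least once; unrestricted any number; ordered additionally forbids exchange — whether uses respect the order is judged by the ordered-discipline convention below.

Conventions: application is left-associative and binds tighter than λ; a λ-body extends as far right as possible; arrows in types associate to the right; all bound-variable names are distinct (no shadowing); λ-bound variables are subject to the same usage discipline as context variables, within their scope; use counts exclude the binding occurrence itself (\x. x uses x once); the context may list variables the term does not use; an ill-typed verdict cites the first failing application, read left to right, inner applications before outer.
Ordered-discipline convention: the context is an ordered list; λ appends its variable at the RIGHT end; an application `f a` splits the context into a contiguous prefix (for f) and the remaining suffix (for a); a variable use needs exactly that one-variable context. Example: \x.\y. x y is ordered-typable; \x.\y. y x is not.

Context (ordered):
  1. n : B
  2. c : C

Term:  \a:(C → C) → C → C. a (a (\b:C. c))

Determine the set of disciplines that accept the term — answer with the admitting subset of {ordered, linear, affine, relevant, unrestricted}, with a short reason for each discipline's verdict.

admitted by: unrestricted
variable uses: n=0; c=1; a [bound]=2; b [bound]=0
uses in reading order: a, a, c
typing: ✓ — ((C → C) → C → C) → C → C
ordered ✗ (repeated use of a ×2; n, b left unused)
linear ✗ (repeated use of a ×2; n, b left unused)
affine ✗ (repeated use of a ×2)
relevant ✗ (n, b left unused)
unrestricted ✓ (typability at ((C → C) → C → C) → C → C is all that's needed)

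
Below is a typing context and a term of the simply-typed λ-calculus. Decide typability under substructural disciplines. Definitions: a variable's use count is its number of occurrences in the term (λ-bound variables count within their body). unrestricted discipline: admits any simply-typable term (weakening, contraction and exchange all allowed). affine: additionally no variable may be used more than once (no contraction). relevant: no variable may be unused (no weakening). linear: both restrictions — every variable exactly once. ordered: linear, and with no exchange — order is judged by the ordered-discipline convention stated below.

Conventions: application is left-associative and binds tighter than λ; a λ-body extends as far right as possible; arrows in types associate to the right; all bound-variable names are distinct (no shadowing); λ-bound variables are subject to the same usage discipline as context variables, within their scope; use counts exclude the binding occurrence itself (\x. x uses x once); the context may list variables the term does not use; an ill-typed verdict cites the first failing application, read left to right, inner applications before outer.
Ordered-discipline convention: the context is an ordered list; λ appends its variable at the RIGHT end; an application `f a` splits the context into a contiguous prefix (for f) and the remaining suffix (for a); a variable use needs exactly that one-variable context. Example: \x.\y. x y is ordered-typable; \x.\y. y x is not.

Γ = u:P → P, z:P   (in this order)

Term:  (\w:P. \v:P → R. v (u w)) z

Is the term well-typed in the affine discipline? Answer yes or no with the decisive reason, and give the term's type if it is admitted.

yes — no duplicate uses among u, z, w, v; term : (P → R) → R
use counts: u: 1, z: 1, w [bound]: 1, v [bound]: 1
order of uses: v, u, w, z
typing: the term checks, with type (P → R) → R
per-discipline verdicts: ordered ✗; linear ✓; affine ✓; relevant ✓; unrestricted ✓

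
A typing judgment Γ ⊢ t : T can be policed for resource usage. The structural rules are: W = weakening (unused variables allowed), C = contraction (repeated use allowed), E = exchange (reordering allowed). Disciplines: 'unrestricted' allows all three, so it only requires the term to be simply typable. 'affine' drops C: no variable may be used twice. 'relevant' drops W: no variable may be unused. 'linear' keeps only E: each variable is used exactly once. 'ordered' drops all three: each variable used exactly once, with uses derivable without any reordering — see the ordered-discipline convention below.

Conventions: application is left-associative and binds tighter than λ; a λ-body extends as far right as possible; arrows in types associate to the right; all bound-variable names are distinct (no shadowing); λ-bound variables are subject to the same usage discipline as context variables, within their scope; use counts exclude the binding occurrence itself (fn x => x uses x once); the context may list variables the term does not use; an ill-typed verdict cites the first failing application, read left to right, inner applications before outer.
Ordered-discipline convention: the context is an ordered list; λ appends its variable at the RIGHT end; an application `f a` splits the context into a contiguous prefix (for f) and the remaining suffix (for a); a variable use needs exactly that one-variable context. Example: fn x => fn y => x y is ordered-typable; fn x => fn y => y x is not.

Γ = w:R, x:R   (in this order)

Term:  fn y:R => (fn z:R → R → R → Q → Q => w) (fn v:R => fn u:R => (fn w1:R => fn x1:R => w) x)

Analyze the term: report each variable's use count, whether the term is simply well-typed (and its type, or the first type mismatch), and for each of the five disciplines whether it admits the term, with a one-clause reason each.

variable uses: w: 2, x: 1, y (bound): 0, z (bound): 0, v (bound): 0, u (bound): 0, w1 (bound): 0, x1 (bound): 0
uses in reading order: w, w, x
typing: ill-typed: an argument R → R → R → R mismatches the expected R → R → R → Q → Q
ordered: ✗ — the type mismatch rejects it
linear: ✗ — not simply typable
affine: ✗ — fails simple typing
relevant: ✗ — a type mismatch blocks all five
unrestricted: ✗ — the type mismatch rejects it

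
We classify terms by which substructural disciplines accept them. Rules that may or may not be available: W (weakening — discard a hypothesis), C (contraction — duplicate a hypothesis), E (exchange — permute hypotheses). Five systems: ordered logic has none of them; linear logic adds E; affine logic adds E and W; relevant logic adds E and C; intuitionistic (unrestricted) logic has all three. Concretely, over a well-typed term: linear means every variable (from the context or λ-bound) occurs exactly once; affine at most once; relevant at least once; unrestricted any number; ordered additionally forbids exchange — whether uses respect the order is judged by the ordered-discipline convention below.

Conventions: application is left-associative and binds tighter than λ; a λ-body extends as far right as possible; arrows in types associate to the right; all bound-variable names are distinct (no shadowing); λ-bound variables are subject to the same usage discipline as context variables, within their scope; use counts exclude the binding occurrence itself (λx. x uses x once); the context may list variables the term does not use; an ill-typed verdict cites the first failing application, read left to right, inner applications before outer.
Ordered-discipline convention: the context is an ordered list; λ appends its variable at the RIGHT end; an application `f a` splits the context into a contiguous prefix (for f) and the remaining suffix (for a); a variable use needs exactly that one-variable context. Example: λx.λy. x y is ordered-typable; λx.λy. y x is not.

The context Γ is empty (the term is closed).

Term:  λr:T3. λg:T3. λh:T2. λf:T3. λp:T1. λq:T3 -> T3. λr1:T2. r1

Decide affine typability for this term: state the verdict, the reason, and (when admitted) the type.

yes — no duplicate uses among r, g, h, f, p, q, r1; term : T3 -> T3 -> T2 -> T3 -> T1 -> (T3 -> T3) -> T2 -> T2
usage: r (bound): 0×, g (bound): 0×, h (bound): 0×, f (bound): 0×, p (bound): 0×, q (bound): 0×, r1 (bound): 1×
use order (left to right): r1
typing: ✓ — T3 -> T3 -> T2 -> T3 -> T1 -> (T3 -> T3) -> T2 -> T2
summary: ordered ✗; linear ✗; affine ✓; relevant ✗; unrestricted ✓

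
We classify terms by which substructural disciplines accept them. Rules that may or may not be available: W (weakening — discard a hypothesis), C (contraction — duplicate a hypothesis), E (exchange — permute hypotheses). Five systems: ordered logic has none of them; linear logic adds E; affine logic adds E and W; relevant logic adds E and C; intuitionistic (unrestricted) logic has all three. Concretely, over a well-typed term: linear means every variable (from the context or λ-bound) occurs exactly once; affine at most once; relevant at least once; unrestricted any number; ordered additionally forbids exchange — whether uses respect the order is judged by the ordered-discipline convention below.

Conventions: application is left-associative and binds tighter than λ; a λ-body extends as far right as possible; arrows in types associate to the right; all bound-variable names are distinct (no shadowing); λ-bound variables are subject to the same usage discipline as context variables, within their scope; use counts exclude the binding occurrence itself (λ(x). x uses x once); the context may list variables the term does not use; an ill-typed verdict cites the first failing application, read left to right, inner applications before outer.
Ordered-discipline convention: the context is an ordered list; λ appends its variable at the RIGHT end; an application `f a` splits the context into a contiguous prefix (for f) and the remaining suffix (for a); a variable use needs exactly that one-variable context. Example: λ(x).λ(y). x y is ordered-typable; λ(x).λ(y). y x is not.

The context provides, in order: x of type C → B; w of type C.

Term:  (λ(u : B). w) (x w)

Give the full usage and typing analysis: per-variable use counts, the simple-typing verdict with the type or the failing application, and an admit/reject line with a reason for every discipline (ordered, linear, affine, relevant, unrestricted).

variable uses: x: 1×, w: 2×, u (λ-bound): 0×
uses in reading order: w, x, w
typing: ✓ — C
ordered: ✗, repeated use of w ×2; u never used (weakening)
linear: ✗, repeated use of w ×2; u never used (weakening)
affine: ✗, repeated use of w ×2
relevant: ✗, u never used (weakening)
unrestricted: ✓, simply typable at C; W, C, E all held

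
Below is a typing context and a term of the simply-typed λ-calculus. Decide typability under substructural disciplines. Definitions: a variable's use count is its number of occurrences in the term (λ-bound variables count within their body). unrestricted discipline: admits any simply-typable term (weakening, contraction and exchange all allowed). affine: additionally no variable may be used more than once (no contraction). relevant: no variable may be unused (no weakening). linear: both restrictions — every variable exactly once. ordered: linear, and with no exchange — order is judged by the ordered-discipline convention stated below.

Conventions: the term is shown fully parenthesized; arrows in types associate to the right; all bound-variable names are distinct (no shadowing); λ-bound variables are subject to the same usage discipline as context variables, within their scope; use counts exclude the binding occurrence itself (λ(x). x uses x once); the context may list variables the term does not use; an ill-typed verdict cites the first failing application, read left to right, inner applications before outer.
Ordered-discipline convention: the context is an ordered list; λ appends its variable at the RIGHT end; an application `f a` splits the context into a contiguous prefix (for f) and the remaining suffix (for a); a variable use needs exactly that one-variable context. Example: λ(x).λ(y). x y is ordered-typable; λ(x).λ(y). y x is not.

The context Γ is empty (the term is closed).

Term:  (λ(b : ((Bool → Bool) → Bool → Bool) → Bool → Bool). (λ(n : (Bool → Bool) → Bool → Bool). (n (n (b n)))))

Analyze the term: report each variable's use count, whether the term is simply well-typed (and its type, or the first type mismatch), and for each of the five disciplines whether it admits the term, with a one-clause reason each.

usage: b (λ-bound): 1; n (λ-bound): 3
order of uses: n, n, b, n
typing: well-typed — term : (((Bool → Bool) → Bool → Bool) → Bool → Bool) → ((Bool → Bool) → Bool → Bool) → Bool → Bool
ordered: ✗, n ×3 used more than once (contraction)
linear: ✗, n ×3 used more than once (contraction)
affine: ✗, n ×3 used more than once (contraction)
relevant: ✓, at least one use each (b, n)
unrestricted: ✓, typability at (((Bool → Bool) → Bool → Bool) → Bool → Bool) → ((Bool → Bool) → Bool → Bool) → Bool → Bool is all that's needed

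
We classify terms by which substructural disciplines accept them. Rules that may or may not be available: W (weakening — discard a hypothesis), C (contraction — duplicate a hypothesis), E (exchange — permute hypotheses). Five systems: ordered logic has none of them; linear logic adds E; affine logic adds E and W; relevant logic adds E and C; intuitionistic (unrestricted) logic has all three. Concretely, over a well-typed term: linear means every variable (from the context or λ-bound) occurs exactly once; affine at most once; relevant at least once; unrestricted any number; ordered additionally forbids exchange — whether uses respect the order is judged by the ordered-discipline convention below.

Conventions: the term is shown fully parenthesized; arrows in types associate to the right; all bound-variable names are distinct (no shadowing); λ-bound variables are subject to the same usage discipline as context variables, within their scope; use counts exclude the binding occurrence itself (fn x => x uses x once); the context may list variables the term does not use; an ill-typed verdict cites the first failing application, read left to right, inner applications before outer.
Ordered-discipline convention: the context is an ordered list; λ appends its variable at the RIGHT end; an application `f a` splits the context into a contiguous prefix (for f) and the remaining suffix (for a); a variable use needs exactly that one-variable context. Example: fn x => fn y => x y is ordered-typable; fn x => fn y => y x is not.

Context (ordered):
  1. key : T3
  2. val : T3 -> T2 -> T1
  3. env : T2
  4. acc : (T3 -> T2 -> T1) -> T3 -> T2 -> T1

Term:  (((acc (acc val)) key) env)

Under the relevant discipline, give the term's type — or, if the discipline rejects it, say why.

term : T1
counts: key: 1×; val: 1×; env: 1×; acc: 2×
uses in reading order: acc, acc, val, key, env
typing: well-typed — term : T1
across the five disciplines: ordered ✗; linear ✗; affine ✗; relevant ✓; unrestricted ✓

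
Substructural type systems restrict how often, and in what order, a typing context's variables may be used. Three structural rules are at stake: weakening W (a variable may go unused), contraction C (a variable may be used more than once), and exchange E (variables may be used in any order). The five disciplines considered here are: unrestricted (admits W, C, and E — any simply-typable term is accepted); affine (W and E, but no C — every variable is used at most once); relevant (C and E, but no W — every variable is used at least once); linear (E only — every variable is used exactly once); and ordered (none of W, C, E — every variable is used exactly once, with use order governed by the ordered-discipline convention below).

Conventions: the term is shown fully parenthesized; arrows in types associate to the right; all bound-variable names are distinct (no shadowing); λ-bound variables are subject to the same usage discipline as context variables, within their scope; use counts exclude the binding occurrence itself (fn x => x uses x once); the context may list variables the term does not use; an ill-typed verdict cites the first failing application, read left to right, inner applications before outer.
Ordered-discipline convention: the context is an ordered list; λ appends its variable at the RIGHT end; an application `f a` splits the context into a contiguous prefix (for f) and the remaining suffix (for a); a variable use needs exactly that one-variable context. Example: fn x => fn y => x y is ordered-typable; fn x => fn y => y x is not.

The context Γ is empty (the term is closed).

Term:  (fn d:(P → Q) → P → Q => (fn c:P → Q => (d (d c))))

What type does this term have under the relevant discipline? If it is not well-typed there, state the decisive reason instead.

term : ((P → Q) → P → Q) → (P → Q) → P → Q
use counts: d (λ-bound) ×2, c (λ-bound) ×1
left-to-right use order: d, d, c
typing: the term checks, with type ((P → Q) → P → Q) → (P → Q) → P → Q
all disciplines: ordered ✗ · linear ✗ · affine ✗ · relevant ✓ · unrestricted ✓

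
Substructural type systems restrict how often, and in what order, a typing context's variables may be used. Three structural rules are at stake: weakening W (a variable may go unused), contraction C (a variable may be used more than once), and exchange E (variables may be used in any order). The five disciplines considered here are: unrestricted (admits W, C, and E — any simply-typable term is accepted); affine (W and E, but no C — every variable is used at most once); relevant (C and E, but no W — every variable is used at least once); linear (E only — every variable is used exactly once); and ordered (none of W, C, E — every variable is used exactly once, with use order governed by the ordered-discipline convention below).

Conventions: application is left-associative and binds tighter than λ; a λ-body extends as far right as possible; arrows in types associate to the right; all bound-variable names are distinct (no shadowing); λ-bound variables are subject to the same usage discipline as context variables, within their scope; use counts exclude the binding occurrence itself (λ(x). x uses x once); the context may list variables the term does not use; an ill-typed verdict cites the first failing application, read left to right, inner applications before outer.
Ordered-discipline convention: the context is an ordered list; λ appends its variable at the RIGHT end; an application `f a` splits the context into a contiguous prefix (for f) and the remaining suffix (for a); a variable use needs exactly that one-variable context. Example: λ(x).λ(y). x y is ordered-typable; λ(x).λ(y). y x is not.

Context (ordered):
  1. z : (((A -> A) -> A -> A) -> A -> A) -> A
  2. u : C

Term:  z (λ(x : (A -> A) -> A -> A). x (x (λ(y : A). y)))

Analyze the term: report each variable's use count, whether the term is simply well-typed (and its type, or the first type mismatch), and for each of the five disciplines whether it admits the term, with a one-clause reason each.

variable uses: z=1; u=0; x [bound]=2; y [bound]=1
uses in reading order: z, x, x, y
typing: well-typed — term : A
ordered: ✗ — uses contraction: x ×2; u never used (weakening)
linear: ✗ — uses contraction: x ×2; u never used (weakening)
affine: ✗ — uses contraction: x ×2
relevant: ✗ — u never used (weakening)
unrestricted: ✓ — typability at A is all that's needed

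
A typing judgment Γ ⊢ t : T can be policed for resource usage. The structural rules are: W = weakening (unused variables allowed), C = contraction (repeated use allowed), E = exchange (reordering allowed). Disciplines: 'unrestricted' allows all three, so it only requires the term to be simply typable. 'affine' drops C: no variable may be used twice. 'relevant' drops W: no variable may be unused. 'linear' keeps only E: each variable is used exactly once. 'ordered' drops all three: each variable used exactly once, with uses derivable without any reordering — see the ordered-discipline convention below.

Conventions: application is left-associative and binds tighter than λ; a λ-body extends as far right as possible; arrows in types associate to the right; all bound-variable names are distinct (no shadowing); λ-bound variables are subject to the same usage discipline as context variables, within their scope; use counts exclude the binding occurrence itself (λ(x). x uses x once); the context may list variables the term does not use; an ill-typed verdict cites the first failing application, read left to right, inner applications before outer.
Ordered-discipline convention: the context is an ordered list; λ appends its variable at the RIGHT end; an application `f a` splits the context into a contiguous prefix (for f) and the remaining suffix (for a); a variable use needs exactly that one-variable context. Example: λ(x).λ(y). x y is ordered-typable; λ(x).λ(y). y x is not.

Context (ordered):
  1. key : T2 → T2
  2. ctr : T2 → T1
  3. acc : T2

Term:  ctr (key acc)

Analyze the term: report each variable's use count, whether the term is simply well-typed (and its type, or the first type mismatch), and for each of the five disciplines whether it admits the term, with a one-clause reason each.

variable uses: key: 1; ctr: 1; acc: 1
order of uses: ctr, key, acc
typing: well-typed at T1
ordered ✗ (no contiguous prefix/suffix split fits ctr, key, acc)
linear ✓ (each of key, ctr, acc used exactly once)
affine ✓ (none of key, ctr, acc used more than once)
relevant ✓ (every one of key, ctr, acc appears)
unrestricted ✓ (type-checks (T1) and nothing is barred)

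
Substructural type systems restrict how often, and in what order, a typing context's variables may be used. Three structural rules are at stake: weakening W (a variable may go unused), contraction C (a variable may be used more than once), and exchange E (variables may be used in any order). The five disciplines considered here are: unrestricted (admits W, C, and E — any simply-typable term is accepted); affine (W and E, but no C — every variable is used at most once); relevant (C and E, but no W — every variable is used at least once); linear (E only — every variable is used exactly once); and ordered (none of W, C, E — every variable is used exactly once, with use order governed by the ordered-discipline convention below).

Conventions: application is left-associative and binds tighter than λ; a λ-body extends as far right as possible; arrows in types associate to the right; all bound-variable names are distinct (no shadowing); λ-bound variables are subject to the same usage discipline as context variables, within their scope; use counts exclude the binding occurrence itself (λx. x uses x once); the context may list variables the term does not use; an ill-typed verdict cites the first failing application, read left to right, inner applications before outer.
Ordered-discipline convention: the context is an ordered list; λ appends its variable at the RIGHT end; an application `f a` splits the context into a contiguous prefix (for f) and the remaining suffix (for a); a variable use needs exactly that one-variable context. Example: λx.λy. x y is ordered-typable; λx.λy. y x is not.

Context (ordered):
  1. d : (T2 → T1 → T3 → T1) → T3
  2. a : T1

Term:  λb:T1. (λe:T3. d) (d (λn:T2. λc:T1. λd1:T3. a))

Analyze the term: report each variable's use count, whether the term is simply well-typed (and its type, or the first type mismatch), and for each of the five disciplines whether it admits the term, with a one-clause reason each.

counts: d: 2, a: 1, b [bound]: 0, e [bound]: 0, n [bound]: 0, c [bound]: 0, d1 [bound]: 0
left-to-right use order: d, d, a
typing: well-typed — term : T1 → (T2 → T1 → T3 → T1) → T3
ordered ✗ (repeated use of d ×2; needs weakening: b, e, n, c, d1 unused)
linear ✗ (repeated use of d ×2; needs weakening: b, e, n, c, d1 unused)
affine ✗ (repeated use of d ×2)
relevant ✗ (needs weakening: b, e, n, c, d1 unused)
unrestricted ✓ (simply typable at T1 → (T2 → T1 → T3 → T1) → T3; W, C, E all held)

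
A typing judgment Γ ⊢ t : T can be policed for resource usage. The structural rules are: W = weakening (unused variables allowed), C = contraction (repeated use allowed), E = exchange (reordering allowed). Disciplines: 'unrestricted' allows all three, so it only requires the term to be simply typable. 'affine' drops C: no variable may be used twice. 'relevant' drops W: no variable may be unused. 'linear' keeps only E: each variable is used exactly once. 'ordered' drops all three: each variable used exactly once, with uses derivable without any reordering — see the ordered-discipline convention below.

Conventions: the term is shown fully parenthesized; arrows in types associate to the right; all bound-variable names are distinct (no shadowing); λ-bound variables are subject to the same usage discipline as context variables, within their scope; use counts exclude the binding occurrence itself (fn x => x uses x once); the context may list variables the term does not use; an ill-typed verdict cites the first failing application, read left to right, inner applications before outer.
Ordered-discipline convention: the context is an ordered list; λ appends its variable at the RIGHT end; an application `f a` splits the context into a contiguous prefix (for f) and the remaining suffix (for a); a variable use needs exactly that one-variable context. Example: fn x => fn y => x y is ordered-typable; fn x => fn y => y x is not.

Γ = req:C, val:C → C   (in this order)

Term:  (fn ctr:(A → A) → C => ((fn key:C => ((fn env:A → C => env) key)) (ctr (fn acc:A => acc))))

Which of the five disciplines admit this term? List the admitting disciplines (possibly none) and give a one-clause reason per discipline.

accepted by: none
use counts: req: 0, val: 0, ctr [bound]: 1, key [bound]: 1, env [bound]: 1, acc [bound]: 1
use order (left to right): env, key, ctr, acc
typing: ill-typed: an argument C mismatches the expected A → C
ordered ✗ (fails simple typing)
linear ✗ (a type mismatch blocks all five)
affine ✗ (the type mismatch rejects it)
relevant ✗ (not simply typable)
unrestricted ✗ (fails simple typing)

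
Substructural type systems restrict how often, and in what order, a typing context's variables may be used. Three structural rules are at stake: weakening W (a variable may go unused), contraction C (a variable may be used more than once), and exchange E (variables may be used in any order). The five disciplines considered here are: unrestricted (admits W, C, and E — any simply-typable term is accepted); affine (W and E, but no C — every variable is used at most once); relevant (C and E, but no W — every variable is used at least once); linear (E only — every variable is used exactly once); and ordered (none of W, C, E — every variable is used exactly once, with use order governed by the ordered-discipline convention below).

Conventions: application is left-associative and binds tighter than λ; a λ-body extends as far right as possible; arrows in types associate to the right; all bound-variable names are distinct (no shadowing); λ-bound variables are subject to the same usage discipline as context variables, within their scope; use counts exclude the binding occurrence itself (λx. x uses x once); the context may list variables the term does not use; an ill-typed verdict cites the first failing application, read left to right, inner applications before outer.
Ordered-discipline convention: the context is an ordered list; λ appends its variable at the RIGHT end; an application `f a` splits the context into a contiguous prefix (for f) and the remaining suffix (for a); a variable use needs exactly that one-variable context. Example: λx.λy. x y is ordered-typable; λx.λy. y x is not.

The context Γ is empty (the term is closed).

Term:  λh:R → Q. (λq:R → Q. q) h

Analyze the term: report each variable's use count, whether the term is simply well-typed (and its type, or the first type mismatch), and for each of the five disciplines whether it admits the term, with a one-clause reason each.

counts: h (λ-bound)=1, q (λ-bound)=1
use order (left to right): q, h
typing: well-typed — term : (R → Q) → R → Q
ordered ✓ (h, q: once each, no exchange needed)
linear ✓ (h, q: one use apiece)
affine ✓ (no duplicate uses among h, q)
relevant ✓ (none of h, q goes unused)
unrestricted ✓ (type-checks ((R → Q) → R → Q) and nothing is barred)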